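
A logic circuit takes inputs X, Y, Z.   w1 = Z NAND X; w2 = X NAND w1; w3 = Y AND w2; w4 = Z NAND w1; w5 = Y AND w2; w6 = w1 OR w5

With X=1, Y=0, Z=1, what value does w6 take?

w1 = 1 NAND 1 = 0
w2 = 1 NAND 0 = 1
w5 = 0 AND 1 = 0
w6 = 0 OR 0 = 0

0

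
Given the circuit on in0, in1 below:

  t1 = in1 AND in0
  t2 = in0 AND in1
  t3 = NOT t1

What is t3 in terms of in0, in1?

t1 = in1 AND in0
t3 = NOT t1 = NOT (in1 AND in0)

NOT (in1 AND in0)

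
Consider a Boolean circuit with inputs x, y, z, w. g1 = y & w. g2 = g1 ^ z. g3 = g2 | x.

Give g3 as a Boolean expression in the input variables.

((y & w) ^ z) | x

g1 = y & w
g2 = g1 ^ z = (y & w) ^ z
g3 = g2 | x = ((y & w) ^ z) | x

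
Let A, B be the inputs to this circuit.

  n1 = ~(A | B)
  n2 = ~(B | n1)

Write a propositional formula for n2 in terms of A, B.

n1 = ~(A | B)
n2 = ~(B | n1) = ~(B | (~(A | B)))

~(B | (~(A | B)))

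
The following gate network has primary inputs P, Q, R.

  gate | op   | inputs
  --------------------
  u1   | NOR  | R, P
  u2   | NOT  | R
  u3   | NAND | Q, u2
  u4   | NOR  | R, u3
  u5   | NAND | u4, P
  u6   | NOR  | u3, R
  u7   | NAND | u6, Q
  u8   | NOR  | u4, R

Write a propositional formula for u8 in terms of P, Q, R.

u2 = NOT R
u3 = Q NAND u2 = Q NAND NOT R
u4 = R NOR u3 = R NOR (Q NAND NOT R)
u8 = u4 NOR R = (R NOR (Q NAND NOT R)) NOR R

(R NOR (Q NAND NOT R)) NOR R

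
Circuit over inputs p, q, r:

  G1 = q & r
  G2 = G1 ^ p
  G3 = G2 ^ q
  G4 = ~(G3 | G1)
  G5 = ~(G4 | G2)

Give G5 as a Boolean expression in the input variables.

~((~((((q & r) ^ p) ^ q) | (q & r))) | ((q & r) ^ p))

G1 = q & r
G2 = G1 ^ p = (q & r) ^ p
G3 = G2 ^ q = ((q & r) ^ p) ^ q
G4 = ~(G3 | G1) = ~((((q & r) ^ p) ^ q) | (q & r))
G5 = ~(G4 | G2) = ~((~((((q & r) ^ p) ^ q) | (q & r))) | ((q & r) ^ p))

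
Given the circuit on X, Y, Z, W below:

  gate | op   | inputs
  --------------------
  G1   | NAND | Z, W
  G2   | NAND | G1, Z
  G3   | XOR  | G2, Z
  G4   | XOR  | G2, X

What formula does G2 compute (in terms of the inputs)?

G1 = Z NAND W
G2 = G1 NAND Z = (Z NAND W) NAND Z

(Z NAND W) NAND Z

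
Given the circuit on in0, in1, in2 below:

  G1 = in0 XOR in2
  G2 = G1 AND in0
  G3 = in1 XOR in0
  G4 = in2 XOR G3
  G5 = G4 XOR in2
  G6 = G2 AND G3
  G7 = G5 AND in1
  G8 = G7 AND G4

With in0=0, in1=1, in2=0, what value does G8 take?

G3 = 1 XOR 0 = 1
G4 = 0 XOR 1 = 1
G5 = 1 XOR 0 = 1
G7 = 1 AND 1 = 1
G8 = 1 AND 1 = 1

1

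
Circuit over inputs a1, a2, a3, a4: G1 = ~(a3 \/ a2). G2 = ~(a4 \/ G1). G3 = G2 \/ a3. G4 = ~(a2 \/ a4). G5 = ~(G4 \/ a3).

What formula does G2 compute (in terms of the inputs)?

G1 = ~(a3 \/ a2)
G2 = ~(a4 \/ G1) = ~(a4 \/ (~(a3 \/ a2)))

~(a4 \/ (~(a3 \/ a2)))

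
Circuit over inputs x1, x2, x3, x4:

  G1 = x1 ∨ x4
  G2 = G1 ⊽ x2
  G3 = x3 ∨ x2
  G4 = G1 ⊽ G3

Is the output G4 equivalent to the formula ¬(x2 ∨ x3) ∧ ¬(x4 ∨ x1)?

G1 = x1 ∨ x4
G3 = x3 ∨ x2
G4 = G1 ⊽ G3 = (x1 ∨ x4) ⊽ (x3 ∨ x2)
At x1=0, x2=0, x3=0, x4=1: circuit gives 0, formula gives 0.
At x1=0, x2=0, x3=0, x4=0: circuit gives 1, formula gives 1.
Agrees on all 16 inputs.

Yes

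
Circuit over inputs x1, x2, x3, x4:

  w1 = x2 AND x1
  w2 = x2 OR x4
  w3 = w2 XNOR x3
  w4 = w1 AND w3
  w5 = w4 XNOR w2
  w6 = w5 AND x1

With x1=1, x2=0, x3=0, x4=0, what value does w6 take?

1

w1 = 0 AND 1 = 0
w2 = 0 OR 0 = 0
w3 = 0 XNOR 0 = 1
w4 = 0 AND 1 = 0
w5 = 0 XNOR 0 = 1
w6 = 1 AND 1 = 1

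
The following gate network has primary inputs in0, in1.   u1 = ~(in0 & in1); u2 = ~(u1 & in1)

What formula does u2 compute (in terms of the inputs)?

~((~(in0 & in1)) & in1)

u1 = ~(in0 & in1)
u2 = ~(u1 & in1) = ~((~(in0 & in1)) & in1)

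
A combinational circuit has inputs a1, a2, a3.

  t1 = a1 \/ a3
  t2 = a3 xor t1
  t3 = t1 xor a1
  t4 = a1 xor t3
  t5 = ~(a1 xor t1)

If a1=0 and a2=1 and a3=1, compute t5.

t1 = 0 \/ 1 = 1
t5 = ~(0 xor 1) = 0

0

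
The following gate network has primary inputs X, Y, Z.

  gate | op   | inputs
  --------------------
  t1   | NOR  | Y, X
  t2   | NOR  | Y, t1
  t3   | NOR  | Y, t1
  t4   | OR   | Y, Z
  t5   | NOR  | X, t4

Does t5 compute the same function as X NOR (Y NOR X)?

No

t4 = Y OR Z
t5 = X NOR t4 = X NOR (Y OR Z)
At X=0, Y=0, Z=0: circuit gives 1, formula gives 0.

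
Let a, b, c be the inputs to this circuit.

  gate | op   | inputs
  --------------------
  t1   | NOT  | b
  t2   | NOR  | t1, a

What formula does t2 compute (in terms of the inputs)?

t1 = NOT b
t2 = t1 NOR a = NOT b NOR a

NOT b NOR a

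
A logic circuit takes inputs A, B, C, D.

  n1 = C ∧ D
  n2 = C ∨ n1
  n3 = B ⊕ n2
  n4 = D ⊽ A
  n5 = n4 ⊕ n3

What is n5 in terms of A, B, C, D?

(D ⊽ A) ⊕ (B ⊕ (C ∨ (C ∧ D)))

n1 = C ∧ D
n2 = C ∨ n1 = C ∨ (C ∧ D)
n3 = B ⊕ n2 = B ⊕ (C ∨ (C ∧ D))
n4 = D ⊽ A
n5 = n4 ⊕ n3 = (D ⊽ A) ⊕ (B ⊕ (C ∨ (C ∧ D)))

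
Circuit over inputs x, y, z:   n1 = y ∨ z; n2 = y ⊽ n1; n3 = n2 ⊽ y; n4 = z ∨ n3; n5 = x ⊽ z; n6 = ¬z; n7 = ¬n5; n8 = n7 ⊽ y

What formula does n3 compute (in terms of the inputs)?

n1 = y ∨ z
n2 = y ⊽ n1 = y ⊽ (y ∨ z)
n3 = n2 ⊽ y = (y ⊽ (y ∨ z)) ⊽ y

(y ⊽ (y ∨ z)) ⊽ y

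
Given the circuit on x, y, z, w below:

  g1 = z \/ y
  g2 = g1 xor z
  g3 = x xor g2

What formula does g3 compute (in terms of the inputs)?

g1 = z \/ y
g2 = g1 xor z = (z \/ y) xor z
g3 = x xor g2 = x xor ((z \/ y) xor z)

x xor ((z \/ y) xor z)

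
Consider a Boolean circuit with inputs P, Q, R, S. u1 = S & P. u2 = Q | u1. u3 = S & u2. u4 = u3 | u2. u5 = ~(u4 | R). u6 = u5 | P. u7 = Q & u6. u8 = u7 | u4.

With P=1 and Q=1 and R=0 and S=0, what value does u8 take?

u1 = 0 & 1 = 0
u2 = 1 | 0 = 1
u3 = 0 & 1 = 0
u4 = 0 | 1 = 1
u5 = ~(1 | 0) = 0
u6 = 0 | 1 = 1
u7 = 1 & 1 = 1
u8 = 1 | 1 = 1

1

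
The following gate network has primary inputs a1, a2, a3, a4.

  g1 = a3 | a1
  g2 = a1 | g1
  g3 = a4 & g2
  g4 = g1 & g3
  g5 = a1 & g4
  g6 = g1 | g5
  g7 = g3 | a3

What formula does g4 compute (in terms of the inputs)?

(a3 | a1) & (a4 & (a1 | (a3 | a1)))

g1 = a3 | a1
g2 = a1 | g1 = a1 | (a3 | a1)
g3 = a4 & g2 = a4 & (a1 | (a3 | a1))
g4 = g1 & g3 = (a3 | a1) & (a4 & (a1 | (a3 | a1)))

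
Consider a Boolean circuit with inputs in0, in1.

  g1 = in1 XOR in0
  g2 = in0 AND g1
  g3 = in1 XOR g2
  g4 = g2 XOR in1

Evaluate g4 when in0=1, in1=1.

g1 = 1 XOR 1 = 0
g2 = 1 AND 0 = 0
g4 = 0 XOR 1 = 1

1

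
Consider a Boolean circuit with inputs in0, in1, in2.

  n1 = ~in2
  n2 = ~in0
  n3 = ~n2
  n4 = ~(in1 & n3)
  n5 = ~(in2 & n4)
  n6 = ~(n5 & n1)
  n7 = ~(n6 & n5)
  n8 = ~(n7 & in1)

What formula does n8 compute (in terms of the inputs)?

n1 = ~in2
n2 = ~in0
n3 = ~n2 = ~~in0
n4 = ~(in1 & n3) = ~(in1 & ~~in0)
n5 = ~(in2 & n4) = ~(in2 & (~(in1 & ~~in0)))
n6 = ~(n5 & n1) = ~((~(in2 & (~(in1 & ~~in0)))) & ~in2)
n7 = ~(n6 & n5) = ~((~((~(in2 & (~(in1 & ~~in0)))) & ~in2)) & (~(in2 & (~(in1 & ~~in0)))))
n8 = ~(n7 & in1) = ~((~((~((~(in2 & (~(in1 & ~~in0)))) & ~in2)) & (~(in2 & (~(in1 & ~~in0)))))) & in1)

~((~((~((~(in2 & (~(in1 & ~~in0)))) & ~in2)) & (~(in2 & (~(in1 & ~~in0)))))) & in1)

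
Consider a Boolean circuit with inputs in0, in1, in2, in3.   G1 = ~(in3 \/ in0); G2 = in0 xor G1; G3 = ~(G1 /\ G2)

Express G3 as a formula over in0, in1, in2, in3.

G1 = ~(in3 \/ in0)
G2 = in0 xor G1 = in0 xor (~(in3 \/ in0))
G3 = ~(G1 /\ G2) = ~((~(in3 \/ in0)) /\ (in0 xor (~(in3 \/ in0))))

~((~(in3 \/ in0)) /\ (in0 xor (~(in3 \/ in0))))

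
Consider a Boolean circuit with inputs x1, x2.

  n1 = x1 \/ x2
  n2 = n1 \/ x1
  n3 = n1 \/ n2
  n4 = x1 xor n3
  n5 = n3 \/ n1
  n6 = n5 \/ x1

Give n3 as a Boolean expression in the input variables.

n1 = x1 \/ x2
n2 = n1 \/ x1 = (x1 \/ x2) \/ x1
n3 = n1 \/ n2 = (x1 \/ x2) \/ ((x1 \/ x2) \/ x1)

(x1 \/ x2) \/ ((x1 \/ x2) \/ x1)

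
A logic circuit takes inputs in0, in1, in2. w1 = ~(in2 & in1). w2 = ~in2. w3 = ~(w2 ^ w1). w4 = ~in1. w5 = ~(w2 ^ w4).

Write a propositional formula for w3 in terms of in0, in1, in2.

w1 = ~(in2 & in1)
w2 = ~in2
w3 = ~(w2 ^ w1) = ~(~in2 ^ (~(in2 & in1)))

~(~in2 ^ (~(in2 & in1)))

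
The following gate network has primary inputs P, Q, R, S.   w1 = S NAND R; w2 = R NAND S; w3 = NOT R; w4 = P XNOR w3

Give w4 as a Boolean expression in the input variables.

w3 = NOT R
w4 = P XNOR w3 = P XNOR NOT R

P XNOR NOT R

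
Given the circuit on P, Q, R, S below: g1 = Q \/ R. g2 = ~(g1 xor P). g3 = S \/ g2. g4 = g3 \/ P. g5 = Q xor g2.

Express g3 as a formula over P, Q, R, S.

g1 = Q \/ R
g2 = ~(g1 xor P) = ~((Q \/ R) xor P)
g3 = S \/ g2 = S \/ (~((Q \/ R) xor P))

S \/ (~((Q \/ R) xor P))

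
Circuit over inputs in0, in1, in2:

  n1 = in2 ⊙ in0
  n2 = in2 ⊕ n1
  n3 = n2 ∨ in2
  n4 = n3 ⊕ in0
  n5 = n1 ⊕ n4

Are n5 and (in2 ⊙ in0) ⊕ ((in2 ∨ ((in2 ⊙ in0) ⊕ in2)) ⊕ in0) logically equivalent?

Yes

n1 = in2 ⊙ in0
n2 = in2 ⊕ n1 = in2 ⊕ (in2 ⊙ in0)
n3 = n2 ∨ in2 = (in2 ⊕ (in2 ⊙ in0)) ∨ in2
n4 = n3 ⊕ in0 = ((in2 ⊕ (in2 ⊙ in0)) ∨ in2) ⊕ in0
n5 = n1 ⊕ n4 = (in2 ⊙ in0) ⊕ (((in2 ⊕ (in2 ⊙ in0)) ∨ in2) ⊕ in0)
At in0=0, in1=0, in2=0: circuit gives 0, formula gives 0.
At in0=0, in1=0, in2=1: circuit gives 1, formula gives 1.
Agrees on all 8 inputs.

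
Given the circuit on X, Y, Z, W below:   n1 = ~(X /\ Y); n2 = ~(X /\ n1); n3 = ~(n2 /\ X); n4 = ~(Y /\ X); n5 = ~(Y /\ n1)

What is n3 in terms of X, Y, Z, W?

~((~(X /\ (~(X /\ Y)))) /\ X)

n1 = ~(X /\ Y)
n2 = ~(X /\ n1) = ~(X /\ (~(X /\ Y)))
n3 = ~(n2 /\ X) = ~((~(X /\ (~(X /\ Y)))) /\ X)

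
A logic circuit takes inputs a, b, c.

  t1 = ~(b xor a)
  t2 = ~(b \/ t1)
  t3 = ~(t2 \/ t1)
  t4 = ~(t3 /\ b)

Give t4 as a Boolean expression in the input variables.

t1 = ~(b xor a)
t2 = ~(b \/ t1) = ~(b \/ (~(b xor a)))
t3 = ~(t2 \/ t1) = ~((~(b \/ (~(b xor a)))) \/ (~(b xor a)))
t4 = ~(t3 /\ b) = ~((~((~(b \/ (~(b xor a)))) \/ (~(b xor a)))) /\ b)

~((~((~(b \/ (~(b xor a)))) \/ (~(b xor a)))) /\ b)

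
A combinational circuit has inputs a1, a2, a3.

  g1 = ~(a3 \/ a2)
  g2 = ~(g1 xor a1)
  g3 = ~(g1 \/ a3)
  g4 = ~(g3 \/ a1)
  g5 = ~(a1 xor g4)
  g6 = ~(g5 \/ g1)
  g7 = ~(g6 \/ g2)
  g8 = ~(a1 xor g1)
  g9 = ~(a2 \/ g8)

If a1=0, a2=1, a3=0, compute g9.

0

g1 = ~(0 \/ 1) = 0
g8 = ~(0 xor 0) = 1
g9 = ~(1 \/ 1) = 0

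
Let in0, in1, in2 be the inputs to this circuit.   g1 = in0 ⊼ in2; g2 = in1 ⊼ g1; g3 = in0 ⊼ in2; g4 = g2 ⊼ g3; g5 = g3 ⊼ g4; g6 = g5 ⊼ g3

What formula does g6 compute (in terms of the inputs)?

g1 = in0 ⊼ in2
g2 = in1 ⊼ g1 = in1 ⊼ (in0 ⊼ in2)
g3 = in0 ⊼ in2
g4 = g2 ⊼ g3 = (in1 ⊼ (in0 ⊼ in2)) ⊼ (in0 ⊼ in2)
g5 = g3 ⊼ g4 = (in0 ⊼ in2) ⊼ ((in1 ⊼ (in0 ⊼ in2)) ⊼ (in0 ⊼ in2))
g6 = g5 ⊼ g3 = ((in0 ⊼ in2) ⊼ ((in1 ⊼ (in0 ⊼ in2)) ⊼ (in0 ⊼ in2))) ⊼ (in0 ⊼ in2)

((in0 ⊼ in2) ⊼ ((in1 ⊼ (in0 ⊼ in2)) ⊼ (in0 ⊼ in2))) ⊼ (in0 ⊼ in2)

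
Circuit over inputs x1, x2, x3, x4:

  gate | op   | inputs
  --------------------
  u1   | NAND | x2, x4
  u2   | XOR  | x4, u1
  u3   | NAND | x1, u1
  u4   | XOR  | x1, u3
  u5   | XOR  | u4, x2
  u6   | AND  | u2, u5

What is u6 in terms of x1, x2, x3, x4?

u1 = x2 NAND x4
u2 = x4 XOR u1 = x4 XOR (x2 NAND x4)
u3 = x1 NAND u1 = x1 NAND (x2 NAND x4)
u4 = x1 XOR u3 = x1 XOR (x1 NAND (x2 NAND x4))
u5 = u4 XOR x2 = (x1 XOR (x1 NAND (x2 NAND x4))) XOR x2
u6 = u2 AND u5 = (x4 XOR (x2 NAND x4)) AND ((x1 XOR (x1 NAND (x2 NAND x4))) XOR x2)

(x4 XOR (x2 NAND x4)) AND ((x1 XOR (x1 NAND (x2 NAND x4))) XOR x2)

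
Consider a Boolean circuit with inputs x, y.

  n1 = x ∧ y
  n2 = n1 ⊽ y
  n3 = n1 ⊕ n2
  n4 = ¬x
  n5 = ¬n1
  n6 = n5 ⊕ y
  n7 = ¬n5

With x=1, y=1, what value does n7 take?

n1 = 1 ∧ 1 = 1
n5 = ¬1 = 0
n7 = ¬0 = 1

1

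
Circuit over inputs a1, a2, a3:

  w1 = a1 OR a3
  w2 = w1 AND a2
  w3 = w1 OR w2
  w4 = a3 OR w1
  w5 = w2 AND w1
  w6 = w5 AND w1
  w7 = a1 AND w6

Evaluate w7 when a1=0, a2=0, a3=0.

w1 = 0 OR 0 = 0
w2 = 0 AND 0 = 0
w5 = 0 AND 0 = 0
w6 = 0 AND 0 = 0
w7 = 0 AND 0 = 0

0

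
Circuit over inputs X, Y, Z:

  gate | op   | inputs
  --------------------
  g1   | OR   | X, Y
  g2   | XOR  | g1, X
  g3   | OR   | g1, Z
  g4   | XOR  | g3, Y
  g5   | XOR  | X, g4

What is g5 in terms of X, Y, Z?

g1 = X OR Y
g3 = g1 OR Z = (X OR Y) OR Z
g4 = g3 XOR Y = ((X OR Y) OR Z) XOR Y
g5 = X XOR g4 = X XOR (((X OR Y) OR Z) XOR Y)

X XOR (((X OR Y) OR Z) XOR Y)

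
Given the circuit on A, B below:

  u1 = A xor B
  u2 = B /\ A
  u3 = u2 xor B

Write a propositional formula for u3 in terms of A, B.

(B /\ A) xor B

u2 = B /\ A
u3 = u2 xor B = (B /\ A) xor B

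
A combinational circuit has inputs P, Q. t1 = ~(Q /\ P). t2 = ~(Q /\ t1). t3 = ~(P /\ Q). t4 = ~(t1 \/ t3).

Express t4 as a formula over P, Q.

~((~(Q /\ P)) \/ (~(P /\ Q)))

t1 = ~(Q /\ P)
t3 = ~(P /\ Q)
t4 = ~(t1 \/ t3) = ~((~(Q /\ P)) \/ (~(P /\ Q)))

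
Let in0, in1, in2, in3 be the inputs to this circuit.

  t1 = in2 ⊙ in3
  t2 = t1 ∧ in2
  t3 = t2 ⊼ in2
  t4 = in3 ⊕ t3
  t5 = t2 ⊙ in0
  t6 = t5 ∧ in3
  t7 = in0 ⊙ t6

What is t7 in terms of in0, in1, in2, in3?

in0 ⊙ ((((in2 ⊙ in3) ∧ in2) ⊙ in0) ∧ in3)

t1 = in2 ⊙ in3
t2 = t1 ∧ in2 = (in2 ⊙ in3) ∧ in2
t5 = t2 ⊙ in0 = ((in2 ⊙ in3) ∧ in2) ⊙ in0
t6 = t5 ∧ in3 = (((in2 ⊙ in3) ∧ in2) ⊙ in0) ∧ in3
t7 = in0 ⊙ t6 = in0 ⊙ ((((in2 ⊙ in3) ∧ in2) ⊙ in0) ∧ in3)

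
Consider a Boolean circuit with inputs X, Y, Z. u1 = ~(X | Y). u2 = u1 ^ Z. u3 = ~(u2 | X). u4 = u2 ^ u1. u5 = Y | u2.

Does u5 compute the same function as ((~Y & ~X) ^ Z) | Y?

u1 = ~(X | Y)
u2 = u1 ^ Z = (~(X | Y)) ^ Z
u5 = Y | u2 = Y | ((~(X | Y)) ^ Z)
At X=0, Y=0, Z=1: circuit gives 0, formula gives 0.
At X=0, Y=0, Z=0: circuit gives 1, formula gives 1.
Agrees on all 8 inputs.

Yes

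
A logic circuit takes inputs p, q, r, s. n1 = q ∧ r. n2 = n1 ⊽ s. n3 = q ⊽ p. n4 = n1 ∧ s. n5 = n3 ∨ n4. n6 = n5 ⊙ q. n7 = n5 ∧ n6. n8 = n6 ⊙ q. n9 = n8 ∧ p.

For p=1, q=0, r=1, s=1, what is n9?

n1 = 0 ∧ 1 = 0
n3 = 0 ⊽ 1 = 0
n4 = 0 ∧ 1 = 0
n5 = 0 ∨ 0 = 0
n6 = 0 ⊙ 0 = 1
n8 = 1 ⊙ 0 = 0
n9 = 0 ∧ 1 = 0

0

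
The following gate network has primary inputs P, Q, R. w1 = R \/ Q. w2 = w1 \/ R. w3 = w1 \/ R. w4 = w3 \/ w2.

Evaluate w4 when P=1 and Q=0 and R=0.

0

w1 = 0 \/ 0 = 0
w2 = 0 \/ 0 = 0
w3 = 0 \/ 0 = 0
w4 = 0 \/ 0 = 0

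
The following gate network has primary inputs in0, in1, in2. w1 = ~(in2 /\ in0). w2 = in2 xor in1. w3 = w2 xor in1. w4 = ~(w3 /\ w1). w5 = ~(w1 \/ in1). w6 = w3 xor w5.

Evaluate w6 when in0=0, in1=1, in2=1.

1

w1 = ~(1 /\ 0) = 1
w2 = 1 xor 1 = 0
w3 = 0 xor 1 = 1
w5 = ~(1 \/ 1) = 0
w6 = 1 xor 0 = 1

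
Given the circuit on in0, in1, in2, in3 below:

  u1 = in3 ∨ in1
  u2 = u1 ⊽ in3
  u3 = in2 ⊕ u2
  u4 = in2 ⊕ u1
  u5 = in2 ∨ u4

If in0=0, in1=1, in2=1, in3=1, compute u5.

u1 = 1 ∨ 1 = 1
u4 = 1 ⊕ 1 = 0
u5 = 1 ∨ 0 = 1

1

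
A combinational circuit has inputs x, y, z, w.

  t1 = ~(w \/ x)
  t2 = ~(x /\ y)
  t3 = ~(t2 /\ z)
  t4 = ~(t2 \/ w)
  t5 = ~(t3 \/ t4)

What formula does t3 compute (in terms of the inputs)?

t2 = ~(x /\ y)
t3 = ~(t2 /\ z) = ~((~(x /\ y)) /\ z)

~((~(x /\ y)) /\ z)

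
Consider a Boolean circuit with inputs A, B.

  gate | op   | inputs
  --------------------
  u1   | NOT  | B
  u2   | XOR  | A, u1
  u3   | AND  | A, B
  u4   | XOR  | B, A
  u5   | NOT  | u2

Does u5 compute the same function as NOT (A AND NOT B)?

No

u1 = NOT B
u2 = A XOR u1 = A XOR NOT B
u5 = NOT u2 = NOT (A XOR NOT B)
At A=0, B=0: circuit gives 0, formula gives 1.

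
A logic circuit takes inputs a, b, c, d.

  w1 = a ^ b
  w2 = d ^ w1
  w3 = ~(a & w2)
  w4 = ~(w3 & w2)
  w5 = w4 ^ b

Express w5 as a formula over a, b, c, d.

(~((~(a & (d ^ (a ^ b)))) & (d ^ (a ^ b)))) ^ b

w1 = a ^ b
w2 = d ^ w1 = d ^ (a ^ b)
w3 = ~(a & w2) = ~(a & (d ^ (a ^ b)))
w4 = ~(w3 & w2) = ~((~(a & (d ^ (a ^ b)))) & (d ^ (a ^ b)))
w5 = w4 ^ b = (~((~(a & (d ^ (a ^ b)))) & (d ^ (a ^ b)))) ^ b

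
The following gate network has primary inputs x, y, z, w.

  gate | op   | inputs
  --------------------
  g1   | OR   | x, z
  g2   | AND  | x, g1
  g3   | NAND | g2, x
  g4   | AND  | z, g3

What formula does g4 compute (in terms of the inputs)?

z AND ((x AND (x OR z)) NAND x)

g1 = x OR z
g2 = x AND g1 = x AND (x OR z)
g3 = g2 NAND x = (x AND (x OR z)) NAND x
g4 = z AND g3 = z AND ((x AND (x OR z)) NAND x)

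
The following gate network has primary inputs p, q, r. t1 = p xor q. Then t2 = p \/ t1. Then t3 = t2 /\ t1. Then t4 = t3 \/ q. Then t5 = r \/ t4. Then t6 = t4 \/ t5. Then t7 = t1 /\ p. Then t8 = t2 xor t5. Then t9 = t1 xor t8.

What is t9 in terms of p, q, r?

t1 = p xor q
t2 = p \/ t1 = p \/ (p xor q)
t3 = t2 /\ t1 = (p \/ (p xor q)) /\ (p xor q)
t4 = t3 \/ q = ((p \/ (p xor q)) /\ (p xor q)) \/ q
t5 = r \/ t4 = r \/ (((p \/ (p xor q)) /\ (p xor q)) \/ q)
t8 = t2 xor t5 = (p \/ (p xor q)) xor (r \/ (((p \/ (p xor q)) /\ (p xor q)) \/ q))
t9 = t1 xor t8 = (p xor q) xor ((p \/ (p xor q)) xor (r \/ (((p \/ (p xor q)) /\ (p xor q)) \/ q)))

(p xor q) xor ((p \/ (p xor q)) xor (r \/ (((p \/ (p xor q)) /\ (p xor q)) \/ q)))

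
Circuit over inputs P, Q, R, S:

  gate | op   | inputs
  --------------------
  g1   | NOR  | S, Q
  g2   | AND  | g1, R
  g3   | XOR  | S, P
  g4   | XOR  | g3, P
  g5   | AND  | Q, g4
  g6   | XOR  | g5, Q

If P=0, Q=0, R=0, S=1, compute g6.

0

g3 = 1 XOR 0 = 1
g4 = 1 XOR 0 = 1
g5 = 0 AND 1 = 0
g6 = 0 XOR 0 = 0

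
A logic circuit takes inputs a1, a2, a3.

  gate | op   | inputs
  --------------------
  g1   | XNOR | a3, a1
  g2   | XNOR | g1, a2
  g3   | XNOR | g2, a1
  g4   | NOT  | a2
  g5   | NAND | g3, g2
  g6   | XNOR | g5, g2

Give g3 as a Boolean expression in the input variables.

((a3 XNOR a1) XNOR a2) XNOR a1

g1 = a3 XNOR a1
g2 = g1 XNOR a2 = (a3 XNOR a1) XNOR a2
g3 = g2 XNOR a1 = ((a3 XNOR a1) XNOR a2) XNOR a1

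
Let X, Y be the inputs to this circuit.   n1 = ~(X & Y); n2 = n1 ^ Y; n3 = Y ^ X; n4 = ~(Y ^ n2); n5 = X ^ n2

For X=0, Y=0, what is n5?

1

n1 = ~(0 & 0) = 1
n2 = 1 ^ 0 = 1
n5 = 0 ^ 1 = 1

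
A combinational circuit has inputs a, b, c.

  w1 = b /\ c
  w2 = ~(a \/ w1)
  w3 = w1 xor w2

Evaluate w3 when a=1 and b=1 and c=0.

0

w1 = 1 /\ 0 = 0
w2 = ~(1 \/ 0) = 0
w3 = 0 xor 0 = 0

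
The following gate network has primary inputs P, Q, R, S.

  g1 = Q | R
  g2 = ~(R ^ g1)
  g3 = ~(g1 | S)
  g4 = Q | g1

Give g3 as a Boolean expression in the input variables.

~((Q | R) | S)

g1 = Q | R
g3 = ~(g1 | S) = ~((Q | R) | S)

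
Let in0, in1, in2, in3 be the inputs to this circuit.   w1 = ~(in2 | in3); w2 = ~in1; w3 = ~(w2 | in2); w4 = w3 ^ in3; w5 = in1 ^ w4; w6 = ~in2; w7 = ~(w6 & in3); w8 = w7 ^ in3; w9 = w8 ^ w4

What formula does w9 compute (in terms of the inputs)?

((~(~in2 & in3)) ^ in3) ^ ((~(~in1 | in2)) ^ in3)

w2 = ~in1
w3 = ~(w2 | in2) = ~(~in1 | in2)
w4 = w3 ^ in3 = (~(~in1 | in2)) ^ in3
w6 = ~in2
w7 = ~(w6 & in3) = ~(~in2 & in3)
w8 = w7 ^ in3 = (~(~in2 & in3)) ^ in3
w9 = w8 ^ w4 = ((~(~in2 & in3)) ^ in3) ^ ((~(~in1 | in2)) ^ in3)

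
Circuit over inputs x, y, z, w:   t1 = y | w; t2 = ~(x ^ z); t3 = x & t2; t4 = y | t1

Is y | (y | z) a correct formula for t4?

t1 = y | w
t4 = y | t1 = y | (y | w)
At x=0, y=0, z=0, w=1: circuit gives 1, formula gives 0.

No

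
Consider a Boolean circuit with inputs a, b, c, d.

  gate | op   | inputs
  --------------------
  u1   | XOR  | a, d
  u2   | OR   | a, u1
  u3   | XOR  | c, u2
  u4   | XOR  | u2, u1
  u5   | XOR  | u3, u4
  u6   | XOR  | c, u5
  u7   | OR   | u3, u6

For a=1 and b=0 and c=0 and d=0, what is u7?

u1 = 1 XOR 0 = 1
u2 = 1 OR 1 = 1
u3 = 0 XOR 1 = 1
u4 = 1 XOR 1 = 0
u5 = 1 XOR 0 = 1
u6 = 0 XOR 1 = 1
u7 = 1 OR 1 = 1

1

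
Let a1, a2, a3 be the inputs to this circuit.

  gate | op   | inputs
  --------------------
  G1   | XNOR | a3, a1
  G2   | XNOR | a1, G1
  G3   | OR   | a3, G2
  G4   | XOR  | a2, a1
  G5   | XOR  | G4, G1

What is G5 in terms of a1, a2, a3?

G1 = a3 XNOR a1
G4 = a2 XOR a1
G5 = G4 XOR G1 = (a2 XOR a1) XOR (a3 XNOR a1)

(a2 XOR a1) XOR (a3 XNOR a1)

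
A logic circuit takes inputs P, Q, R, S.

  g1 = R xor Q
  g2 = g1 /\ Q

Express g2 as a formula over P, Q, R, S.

(R xor Q) /\ Q

g1 = R xor Q
g2 = g1 /\ Q = (R xor Q) /\ Q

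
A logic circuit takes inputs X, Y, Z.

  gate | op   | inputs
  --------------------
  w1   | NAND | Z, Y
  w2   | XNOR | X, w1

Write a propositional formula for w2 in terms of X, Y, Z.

w1 = Z NAND Y
w2 = X XNOR w1 = X XNOR (Z NAND Y)

X XNOR (Z NAND Y)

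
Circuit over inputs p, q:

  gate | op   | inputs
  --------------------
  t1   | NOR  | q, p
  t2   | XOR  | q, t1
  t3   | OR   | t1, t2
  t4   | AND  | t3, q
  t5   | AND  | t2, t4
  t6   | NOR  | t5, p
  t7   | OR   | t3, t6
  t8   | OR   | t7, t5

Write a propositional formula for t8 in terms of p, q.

(((q NOR p) OR (q XOR (q NOR p))) OR (((q XOR (q NOR p)) AND (((q NOR p) OR (q XOR (q NOR p))) AND q)) NOR p)) OR ((q XOR (q NOR p)) AND (((q NOR p) OR (q XOR (q NOR p))) AND q))

t1 = q NOR p
t2 = q XOR t1 = q XOR (q NOR p)
t3 = t1 OR t2 = (q NOR p) OR (q XOR (q NOR p))
t4 = t3 AND q = ((q NOR p) OR (q XOR (q NOR p))) AND q
t5 = t2 AND t4 = (q XOR (q NOR p)) AND (((q NOR p) OR (q XOR (q NOR p))) AND q)
t6 = t5 NOR p = ((q XOR (q NOR p)) AND (((q NOR p) OR (q XOR (q NOR p))) AND q)) NOR p
t7 = t3 OR t6 = ((q NOR p) OR (q XOR (q NOR p))) OR (((q XOR (q NOR p)) AND (((q NOR p) OR (q XOR (q NOR p))) AND q)) NOR p)
t8 = t7 OR t5 = (((q NOR p) OR (q XOR (q NOR p))) OR (((q XOR (q NOR p)) AND (((q NOR p) OR (q XOR (q NOR p))) AND q)) NOR p)) OR ((q XOR (q NOR p)) AND (((q NOR p) OR (q XOR (q NOR p))) AND q))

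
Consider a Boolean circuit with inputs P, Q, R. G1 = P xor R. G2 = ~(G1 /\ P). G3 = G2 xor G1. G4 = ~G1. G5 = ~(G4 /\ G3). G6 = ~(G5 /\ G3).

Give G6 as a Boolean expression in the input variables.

G1 = P xor R
G2 = ~(G1 /\ P) = ~((P xor R) /\ P)
G3 = G2 xor G1 = (~((P xor R) /\ P)) xor (P xor R)
G4 = ~G1 = ~(P xor R)
G5 = ~(G4 /\ G3) = ~(~(P xor R) /\ ((~((P xor R) /\ P)) xor (P xor R)))
G6 = ~(G5 /\ G3) = ~((~(~(P xor R) /\ ((~((P xor R) /\ P)) xor (P xor R)))) /\ ((~((P xor R) /\ P)) xor (P xor R)))

~((~(~(P xor R) /\ ((~((P xor R) /\ P)) xor (P xor R)))) /\ ((~((P xor R) /\ P)) xor (P xor R)))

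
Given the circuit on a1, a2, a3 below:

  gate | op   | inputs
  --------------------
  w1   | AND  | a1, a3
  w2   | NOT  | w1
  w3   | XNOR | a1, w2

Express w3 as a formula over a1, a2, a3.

a1 XNOR NOT (a1 AND a3)

w1 = a1 AND a3
w2 = NOT w1 = NOT (a1 AND a3)
w3 = a1 XNOR w2 = a1 XNOR NOT (a1 AND a3)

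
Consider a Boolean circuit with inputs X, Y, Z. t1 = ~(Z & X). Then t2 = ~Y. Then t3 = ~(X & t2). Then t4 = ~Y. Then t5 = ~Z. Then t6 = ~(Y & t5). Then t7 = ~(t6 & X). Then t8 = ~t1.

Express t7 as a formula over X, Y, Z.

t5 = ~Z
t6 = ~(Y & t5) = ~(Y & ~Z)
t7 = ~(t6 & X) = ~((~(Y & ~Z)) & X)

~((~(Y & ~Z)) & X)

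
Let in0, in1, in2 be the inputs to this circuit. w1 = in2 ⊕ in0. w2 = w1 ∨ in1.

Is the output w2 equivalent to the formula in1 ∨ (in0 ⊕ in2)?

w1 = in2 ⊕ in0
w2 = w1 ∨ in1 = (in2 ⊕ in0) ∨ in1
At in0=0, in1=0, in2=0: circuit gives 0, formula gives 0.
At in0=0, in1=0, in2=1: circuit gives 1, formula gives 1.
Agrees on all 8 inputs.

Yes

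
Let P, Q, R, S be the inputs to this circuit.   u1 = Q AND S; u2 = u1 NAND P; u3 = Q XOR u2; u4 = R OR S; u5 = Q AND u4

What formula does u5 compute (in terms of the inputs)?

Q AND (R OR S)

u4 = R OR S
u5 = Q AND u4 = Q AND (R OR S)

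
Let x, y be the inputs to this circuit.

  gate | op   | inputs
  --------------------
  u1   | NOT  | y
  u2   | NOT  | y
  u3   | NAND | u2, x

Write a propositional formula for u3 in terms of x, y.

u2 = NOT y
u3 = u2 NAND x = NOT y NAND x

NOT y NAND x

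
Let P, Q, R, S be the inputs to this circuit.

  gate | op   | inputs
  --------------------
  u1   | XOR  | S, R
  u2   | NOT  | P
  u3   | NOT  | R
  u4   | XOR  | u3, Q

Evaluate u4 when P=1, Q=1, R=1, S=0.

1

u3 = NOT 1 = 0
u4 = 0 XOR 1 = 1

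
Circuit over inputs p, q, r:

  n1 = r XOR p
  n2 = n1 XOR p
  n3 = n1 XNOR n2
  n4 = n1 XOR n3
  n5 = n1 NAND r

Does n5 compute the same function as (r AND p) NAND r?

No

n1 = r XOR p
n5 = n1 NAND r = (r XOR p) NAND r
At p=0, q=0, r=1: circuit gives 0, formula gives 1.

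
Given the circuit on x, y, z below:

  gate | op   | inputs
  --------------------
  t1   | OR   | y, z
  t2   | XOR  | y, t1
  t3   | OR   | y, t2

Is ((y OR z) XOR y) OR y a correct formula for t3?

Yes

t1 = y OR z
t2 = y XOR t1 = y XOR (y OR z)
t3 = y OR t2 = y OR (y XOR (y OR z))
At x=0, y=0, z=0: circuit gives 0, formula gives 0.
At x=0, y=0, z=1: circuit gives 1, formula gives 1.
Agrees on all 8 inputs.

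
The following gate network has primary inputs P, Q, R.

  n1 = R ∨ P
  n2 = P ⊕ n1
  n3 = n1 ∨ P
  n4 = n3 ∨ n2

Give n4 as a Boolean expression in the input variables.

n1 = R ∨ P
n2 = P ⊕ n1 = P ⊕ (R ∨ P)
n3 = n1 ∨ P = (R ∨ P) ∨ P
n4 = n3 ∨ n2 = ((R ∨ P) ∨ P) ∨ (P ⊕ (R ∨ P))

((R ∨ P) ∨ P) ∨ (P ⊕ (R ∨ P))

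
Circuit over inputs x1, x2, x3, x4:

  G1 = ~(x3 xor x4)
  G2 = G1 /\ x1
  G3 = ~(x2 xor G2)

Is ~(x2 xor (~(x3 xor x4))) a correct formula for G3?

No

G1 = ~(x3 xor x4)
G2 = G1 /\ x1 = (~(x3 xor x4)) /\ x1
G3 = ~(x2 xor G2) = ~(x2 xor ((~(x3 xor x4)) /\ x1))
At x1=0, x2=0, x3=0, x4=0: circuit gives 1, formula gives 0.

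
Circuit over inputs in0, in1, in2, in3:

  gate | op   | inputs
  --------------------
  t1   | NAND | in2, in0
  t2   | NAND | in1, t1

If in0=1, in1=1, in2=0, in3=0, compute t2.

0

t1 = 0 NAND 1 = 1
t2 = 1 NAND 1 = 0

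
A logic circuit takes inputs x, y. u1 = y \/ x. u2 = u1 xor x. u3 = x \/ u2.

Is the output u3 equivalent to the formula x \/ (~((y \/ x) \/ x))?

u1 = y \/ x
u2 = u1 xor x = (y \/ x) xor x
u3 = x \/ u2 = x \/ ((y \/ x) xor x)
At x=0, y=0: circuit gives 0, formula gives 1.

No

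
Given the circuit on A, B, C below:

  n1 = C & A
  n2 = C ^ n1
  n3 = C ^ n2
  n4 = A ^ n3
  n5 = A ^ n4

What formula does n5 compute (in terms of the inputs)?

n1 = C & A
n2 = C ^ n1 = C ^ (C & A)
n3 = C ^ n2 = C ^ (C ^ (C & A))
n4 = A ^ n3 = A ^ (C ^ (C ^ (C & A)))
n5 = A ^ n4 = A ^ (A ^ (C ^ (C ^ (C & A))))

A ^ (A ^ (C ^ (C ^ (C & A))))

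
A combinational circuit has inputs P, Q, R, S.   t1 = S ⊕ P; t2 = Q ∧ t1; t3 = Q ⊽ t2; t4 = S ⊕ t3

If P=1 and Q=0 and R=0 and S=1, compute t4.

0

t1 = 1 ⊕ 1 = 0
t2 = 0 ∧ 0 = 0
t3 = 0 ⊽ 0 = 1
t4 = 1 ⊕ 1 = 0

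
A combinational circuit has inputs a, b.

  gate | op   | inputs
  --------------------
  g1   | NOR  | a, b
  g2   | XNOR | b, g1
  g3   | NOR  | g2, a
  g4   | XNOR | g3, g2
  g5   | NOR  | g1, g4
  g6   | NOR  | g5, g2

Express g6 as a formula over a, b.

((a NOR b) NOR (((b XNOR (a NOR b)) NOR a) XNOR (b XNOR (a NOR b)))) NOR (b XNOR (a NOR b))

g1 = a NOR b
g2 = b XNOR g1 = b XNOR (a NOR b)
g3 = g2 NOR a = (b XNOR (a NOR b)) NOR a
g4 = g3 XNOR g2 = ((b XNOR (a NOR b)) NOR a) XNOR (b XNOR (a NOR b))
g5 = g1 NOR g4 = (a NOR b) NOR (((b XNOR (a NOR b)) NOR a) XNOR (b XNOR (a NOR b)))
g6 = g5 NOR g2 = ((a NOR b) NOR (((b XNOR (a NOR b)) NOR a) XNOR (b XNOR (a NOR b)))) NOR (b XNOR (a NOR b))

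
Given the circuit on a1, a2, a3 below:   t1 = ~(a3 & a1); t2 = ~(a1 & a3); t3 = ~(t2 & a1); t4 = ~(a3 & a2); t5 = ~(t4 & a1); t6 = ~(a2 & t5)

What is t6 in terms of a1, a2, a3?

~(a2 & (~((~(a3 & a2)) & a1)))

t4 = ~(a3 & a2)
t5 = ~(t4 & a1) = ~((~(a3 & a2)) & a1)
t6 = ~(a2 & t5) = ~(a2 & (~((~(a3 & a2)) & a1)))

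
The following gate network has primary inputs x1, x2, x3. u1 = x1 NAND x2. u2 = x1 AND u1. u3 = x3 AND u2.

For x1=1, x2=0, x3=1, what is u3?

1

u1 = 1 NAND 0 = 1
u2 = 1 AND 1 = 1
u3 = 1 AND 1 = 1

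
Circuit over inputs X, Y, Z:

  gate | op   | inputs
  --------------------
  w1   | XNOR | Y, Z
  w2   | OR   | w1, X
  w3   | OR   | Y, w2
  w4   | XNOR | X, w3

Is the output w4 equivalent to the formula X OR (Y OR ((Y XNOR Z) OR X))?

w1 = Y XNOR Z
w2 = w1 OR X = (Y XNOR Z) OR X
w3 = Y OR w2 = Y OR ((Y XNOR Z) OR X)
w4 = X XNOR w3 = X XNOR (Y OR ((Y XNOR Z) OR X))
At X=0, Y=0, Z=0: circuit gives 0, formula gives 1.

No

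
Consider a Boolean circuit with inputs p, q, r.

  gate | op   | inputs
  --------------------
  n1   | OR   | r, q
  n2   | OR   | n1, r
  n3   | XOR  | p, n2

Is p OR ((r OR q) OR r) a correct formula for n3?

n1 = r OR q
n2 = n1 OR r = (r OR q) OR r
n3 = p XOR n2 = p XOR ((r OR q) OR r)
At p=1, q=0, r=1: circuit gives 0, formula gives 1.

No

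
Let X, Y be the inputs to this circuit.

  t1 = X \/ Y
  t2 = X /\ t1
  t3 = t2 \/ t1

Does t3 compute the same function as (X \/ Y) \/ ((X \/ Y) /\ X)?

t1 = X \/ Y
t2 = X /\ t1 = X /\ (X \/ Y)
t3 = t2 \/ t1 = (X /\ (X \/ Y)) \/ (X \/ Y)
At X=0, Y=0: circuit gives 0, formula gives 0.
At X=0, Y=1: circuit gives 1, formula gives 1.
Agrees on all 4 inputs.

Yes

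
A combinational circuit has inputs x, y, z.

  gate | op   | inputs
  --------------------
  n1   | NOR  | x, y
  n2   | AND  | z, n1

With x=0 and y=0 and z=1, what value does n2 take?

1

n1 = 0 NOR 0 = 1
n2 = 1 AND 1 = 1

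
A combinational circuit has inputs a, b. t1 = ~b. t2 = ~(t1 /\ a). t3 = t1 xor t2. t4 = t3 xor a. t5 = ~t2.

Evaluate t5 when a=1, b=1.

0

t1 = ~1 = 0
t2 = ~(0 /\ 1) = 1
t5 = ~1 = 0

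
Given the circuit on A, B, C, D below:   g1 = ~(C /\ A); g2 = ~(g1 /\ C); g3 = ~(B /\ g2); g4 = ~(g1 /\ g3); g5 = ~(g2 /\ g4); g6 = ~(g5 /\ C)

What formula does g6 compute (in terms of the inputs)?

g1 = ~(C /\ A)
g2 = ~(g1 /\ C) = ~((~(C /\ A)) /\ C)
g3 = ~(B /\ g2) = ~(B /\ (~((~(C /\ A)) /\ C)))
g4 = ~(g1 /\ g3) = ~((~(C /\ A)) /\ (~(B /\ (~((~(C /\ A)) /\ C)))))
g5 = ~(g2 /\ g4) = ~((~((~(C /\ A)) /\ C)) /\ (~((~(C /\ A)) /\ (~(B /\ (~((~(C /\ A)) /\ C)))))))
g6 = ~(g5 /\ C) = ~((~((~((~(C /\ A)) /\ C)) /\ (~((~(C /\ A)) /\ (~(B /\ (~((~(C /\ A)) /\ C)))))))) /\ C)

~((~((~((~(C /\ A)) /\ C)) /\ (~((~(C /\ A)) /\ (~(B /\ (~((~(C /\ A)) /\ C)))))))) /\ C)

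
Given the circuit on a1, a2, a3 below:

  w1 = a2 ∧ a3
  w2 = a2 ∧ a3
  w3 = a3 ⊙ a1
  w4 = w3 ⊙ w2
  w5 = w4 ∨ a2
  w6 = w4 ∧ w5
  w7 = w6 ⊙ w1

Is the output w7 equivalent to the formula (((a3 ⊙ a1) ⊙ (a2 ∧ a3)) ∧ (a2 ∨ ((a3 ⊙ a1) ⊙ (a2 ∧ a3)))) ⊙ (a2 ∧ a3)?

Yes

w1 = a2 ∧ a3
w2 = a2 ∧ a3
w3 = a3 ⊙ a1
w4 = w3 ⊙ w2 = (a3 ⊙ a1) ⊙ (a2 ∧ a3)
w5 = w4 ∨ a2 = ((a3 ⊙ a1) ⊙ (a2 ∧ a3)) ∨ a2
w6 = w4 ∧ w5 = ((a3 ⊙ a1) ⊙ (a2 ∧ a3)) ∧ (((a3 ⊙ a1) ⊙ (a2 ∧ a3)) ∨ a2)
w7 = w6 ⊙ w1 = (((a3 ⊙ a1) ⊙ (a2 ∧ a3)) ∧ (((a3 ⊙ a1) ⊙ (a2 ∧ a3)) ∨ a2)) ⊙ (a2 ∧ a3)
At a1=0, a2=0, a3=1: circuit gives 0, formula gives 0.
At a1=0, a2=0, a3=0: circuit gives 1, formula gives 1.
Agrees on all 8 inputs.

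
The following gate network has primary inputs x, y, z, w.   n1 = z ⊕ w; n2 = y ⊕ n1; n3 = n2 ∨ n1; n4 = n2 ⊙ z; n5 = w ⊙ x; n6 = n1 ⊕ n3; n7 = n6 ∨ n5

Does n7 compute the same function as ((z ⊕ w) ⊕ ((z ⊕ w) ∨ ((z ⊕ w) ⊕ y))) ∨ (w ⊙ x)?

n1 = z ⊕ w
n2 = y ⊕ n1 = y ⊕ (z ⊕ w)
n3 = n2 ∨ n1 = (y ⊕ (z ⊕ w)) ∨ (z ⊕ w)
n5 = w ⊙ x
n6 = n1 ⊕ n3 = (z ⊕ w) ⊕ ((y ⊕ (z ⊕ w)) ∨ (z ⊕ w))
n7 = n6 ∨ n5 = ((z ⊕ w) ⊕ ((y ⊕ (z ⊕ w)) ∨ (z ⊕ w))) ∨ (w ⊙ x)
At x=0, y=0, z=0, w=1: circuit gives 0, formula gives 0.
At x=0, y=0, z=0, w=0: circuit gives 1, formula gives 1.
Agrees on all 16 inputs.

Yes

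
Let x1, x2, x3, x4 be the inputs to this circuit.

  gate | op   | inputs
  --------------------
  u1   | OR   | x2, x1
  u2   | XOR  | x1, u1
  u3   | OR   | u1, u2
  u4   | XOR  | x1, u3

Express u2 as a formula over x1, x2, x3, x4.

x1 XOR (x2 OR x1)

u1 = x2 OR x1
u2 = x1 XOR u1 = x1 XOR (x2 OR x1)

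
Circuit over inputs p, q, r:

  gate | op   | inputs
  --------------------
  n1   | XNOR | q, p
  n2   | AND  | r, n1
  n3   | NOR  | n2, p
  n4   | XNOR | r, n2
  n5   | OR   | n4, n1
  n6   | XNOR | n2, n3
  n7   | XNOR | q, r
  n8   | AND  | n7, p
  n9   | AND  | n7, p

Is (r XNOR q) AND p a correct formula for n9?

Yes

n7 = q XNOR r
n9 = n7 AND p = (q XNOR r) AND p
At p=0, q=0, r=0: circuit gives 0, formula gives 0.
At p=1, q=0, r=0: circuit gives 1, formula gives 1.
Agrees on all 8 inputs.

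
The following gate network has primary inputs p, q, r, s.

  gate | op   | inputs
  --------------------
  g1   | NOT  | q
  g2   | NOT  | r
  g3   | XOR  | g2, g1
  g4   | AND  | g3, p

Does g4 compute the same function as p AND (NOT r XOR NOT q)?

Yes

g1 = NOT q
g2 = NOT r
g3 = g2 XOR g1 = NOT r XOR NOT q
g4 = g3 AND p = (NOT r XOR NOT q) AND p
At p=0, q=0, r=0, s=0: circuit gives 0, formula gives 0.
At p=1, q=0, r=1, s=0: circuit gives 1, formula gives 1.
Agrees on all 16 inputs.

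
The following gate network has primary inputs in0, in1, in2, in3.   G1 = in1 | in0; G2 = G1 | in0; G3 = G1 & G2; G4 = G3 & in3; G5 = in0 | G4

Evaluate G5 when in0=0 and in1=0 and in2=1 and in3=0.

0

G1 = 0 | 0 = 0
G2 = 0 | 0 = 0
G3 = 0 & 0 = 0
G4 = 0 & 0 = 0
G5 = 0 | 0 = 0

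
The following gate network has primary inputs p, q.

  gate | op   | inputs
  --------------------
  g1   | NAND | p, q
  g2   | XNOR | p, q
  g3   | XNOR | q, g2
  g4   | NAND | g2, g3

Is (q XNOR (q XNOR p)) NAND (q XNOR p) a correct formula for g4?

g2 = p XNOR q
g3 = q XNOR g2 = q XNOR (p XNOR q)
g4 = g2 NAND g3 = (p XNOR q) NAND (q XNOR (p XNOR q))
At p=1, q=1: circuit gives 0, formula gives 0.
At p=0, q=0: circuit gives 1, formula gives 1.
Agrees on all 4 inputs.

Yes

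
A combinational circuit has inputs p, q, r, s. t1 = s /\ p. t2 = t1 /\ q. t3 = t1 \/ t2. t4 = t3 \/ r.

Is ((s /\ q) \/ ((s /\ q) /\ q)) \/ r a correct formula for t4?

t1 = s /\ p
t2 = t1 /\ q = (s /\ p) /\ q
t3 = t1 \/ t2 = (s /\ p) \/ ((s /\ p) /\ q)
t4 = t3 \/ r = ((s /\ p) \/ ((s /\ p) /\ q)) \/ r
At p=0, q=1, r=0, s=1: circuit gives 0, formula gives 1.

No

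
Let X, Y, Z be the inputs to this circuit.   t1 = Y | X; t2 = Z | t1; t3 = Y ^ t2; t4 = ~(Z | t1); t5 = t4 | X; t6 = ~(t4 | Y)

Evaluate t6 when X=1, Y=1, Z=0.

t1 = 1 | 1 = 1
t4 = ~(0 | 1) = 0
t6 = ~(0 | 1) = 0

0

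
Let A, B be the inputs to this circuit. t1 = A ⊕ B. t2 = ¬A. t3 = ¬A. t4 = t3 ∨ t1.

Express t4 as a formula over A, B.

t1 = A ⊕ B
t3 = ¬A
t4 = t3 ∨ t1 = ¬A ∨ (A ⊕ B)

¬A ∨ (A ⊕ B)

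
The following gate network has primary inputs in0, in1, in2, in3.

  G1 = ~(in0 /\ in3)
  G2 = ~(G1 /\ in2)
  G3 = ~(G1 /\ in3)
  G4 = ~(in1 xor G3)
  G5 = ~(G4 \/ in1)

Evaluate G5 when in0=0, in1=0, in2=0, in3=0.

G1 = ~(0 /\ 0) = 1
G3 = ~(1 /\ 0) = 1
G4 = ~(0 xor 1) = 0
G5 = ~(0 \/ 0) = 1

1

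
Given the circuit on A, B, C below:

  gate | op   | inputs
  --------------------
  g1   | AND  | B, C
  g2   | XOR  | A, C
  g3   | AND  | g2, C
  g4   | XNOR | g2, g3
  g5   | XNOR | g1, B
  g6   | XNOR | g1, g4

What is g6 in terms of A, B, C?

g1 = B AND C
g2 = A XOR C
g3 = g2 AND C = (A XOR C) AND C
g4 = g2 XNOR g3 = (A XOR C) XNOR ((A XOR C) AND C)
g6 = g1 XNOR g4 = (B AND C) XNOR ((A XOR C) XNOR ((A XOR C) AND C))

(B AND C) XNOR ((A XOR C) XNOR ((A XOR C) AND C))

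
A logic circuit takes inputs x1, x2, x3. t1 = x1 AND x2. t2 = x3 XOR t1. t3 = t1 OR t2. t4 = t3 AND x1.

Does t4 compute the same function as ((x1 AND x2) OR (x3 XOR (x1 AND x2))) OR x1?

t1 = x1 AND x2
t2 = x3 XOR t1 = x3 XOR (x1 AND x2)
t3 = t1 OR t2 = (x1 AND x2) OR (x3 XOR (x1 AND x2))
t4 = t3 AND x1 = ((x1 AND x2) OR (x3 XOR (x1 AND x2))) AND x1
At x1=0, x2=0, x3=1: circuit gives 0, formula gives 1.

No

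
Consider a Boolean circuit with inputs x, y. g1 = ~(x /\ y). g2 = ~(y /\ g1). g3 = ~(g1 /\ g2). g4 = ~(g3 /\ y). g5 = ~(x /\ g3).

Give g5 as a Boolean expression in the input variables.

g1 = ~(x /\ y)
g2 = ~(y /\ g1) = ~(y /\ (~(x /\ y)))
g3 = ~(g1 /\ g2) = ~((~(x /\ y)) /\ (~(y /\ (~(x /\ y)))))
g5 = ~(x /\ g3) = ~(x /\ (~((~(x /\ y)) /\ (~(y /\ (~(x /\ y)))))))

~(x /\ (~((~(x /\ y)) /\ (~(y /\ (~(x /\ y)))))))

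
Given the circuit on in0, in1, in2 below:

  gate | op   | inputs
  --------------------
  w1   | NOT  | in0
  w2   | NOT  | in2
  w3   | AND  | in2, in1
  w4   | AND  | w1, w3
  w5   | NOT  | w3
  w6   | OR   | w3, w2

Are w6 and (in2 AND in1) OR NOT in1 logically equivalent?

w2 = NOT in2
w3 = in2 AND in1
w6 = w3 OR w2 = (in2 AND in1) OR NOT in2
At in0=0, in1=0, in2=1: circuit gives 0, formula gives 1.

No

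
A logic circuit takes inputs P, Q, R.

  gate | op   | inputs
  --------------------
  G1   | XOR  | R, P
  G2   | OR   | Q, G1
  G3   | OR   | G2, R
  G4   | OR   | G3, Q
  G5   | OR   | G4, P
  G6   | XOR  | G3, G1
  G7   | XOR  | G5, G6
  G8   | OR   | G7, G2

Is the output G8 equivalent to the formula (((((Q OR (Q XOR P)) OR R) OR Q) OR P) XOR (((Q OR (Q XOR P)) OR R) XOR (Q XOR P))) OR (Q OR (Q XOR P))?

No

G1 = R XOR P
G2 = Q OR G1 = Q OR (R XOR P)
G3 = G2 OR R = (Q OR (R XOR P)) OR R
G4 = G3 OR Q = ((Q OR (R XOR P)) OR R) OR Q
G5 = G4 OR P = (((Q OR (R XOR P)) OR R) OR Q) OR P
G6 = G3 XOR G1 = ((Q OR (R XOR P)) OR R) XOR (R XOR P)
G7 = G5 XOR G6 = ((((Q OR (R XOR P)) OR R) OR Q) OR P) XOR (((Q OR (R XOR P)) OR R) XOR (R XOR P))
G8 = G7 OR G2 = (((((Q OR (R XOR P)) OR R) OR Q) OR P) XOR (((Q OR (R XOR P)) OR R) XOR (R XOR P))) OR (Q OR (R XOR P))
At P=0, Q=0, R=1: circuit gives 1, formula gives 0.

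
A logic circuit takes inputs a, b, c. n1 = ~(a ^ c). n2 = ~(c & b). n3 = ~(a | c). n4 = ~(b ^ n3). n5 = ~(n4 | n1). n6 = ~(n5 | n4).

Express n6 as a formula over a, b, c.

n1 = ~(a ^ c)
n3 = ~(a | c)
n4 = ~(b ^ n3) = ~(b ^ (~(a | c)))
n5 = ~(n4 | n1) = ~((~(b ^ (~(a | c)))) | (~(a ^ c)))
n6 = ~(n5 | n4) = ~((~((~(b ^ (~(a | c)))) | (~(a ^ c)))) | (~(b ^ (~(a | c)))))

~((~((~(b ^ (~(a | c)))) | (~(a ^ c)))) | (~(b ^ (~(a | c)))))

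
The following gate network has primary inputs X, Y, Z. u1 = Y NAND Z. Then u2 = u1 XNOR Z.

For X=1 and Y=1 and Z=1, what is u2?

0

u1 = 1 NAND 1 = 0
u2 = 0 XNOR 1 = 0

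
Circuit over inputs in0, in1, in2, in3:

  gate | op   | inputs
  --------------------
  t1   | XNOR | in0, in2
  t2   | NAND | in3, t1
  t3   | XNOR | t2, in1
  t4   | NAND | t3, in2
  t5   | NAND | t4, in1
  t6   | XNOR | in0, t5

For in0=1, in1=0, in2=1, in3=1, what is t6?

1

t1 = 1 XNOR 1 = 1
t2 = 1 NAND 1 = 0
t3 = 0 XNOR 0 = 1
t4 = 1 NAND 1 = 0
t5 = 0 NAND 0 = 1
t6 = 1 XNOR 1 = 1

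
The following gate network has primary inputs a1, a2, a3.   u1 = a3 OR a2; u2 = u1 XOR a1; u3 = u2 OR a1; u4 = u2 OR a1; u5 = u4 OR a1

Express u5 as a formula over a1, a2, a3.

u1 = a3 OR a2
u2 = u1 XOR a1 = (a3 OR a2) XOR a1
u4 = u2 OR a1 = ((a3 OR a2) XOR a1) OR a1
u5 = u4 OR a1 = (((a3 OR a2) XOR a1) OR a1) OR a1

(((a3 OR a2) XOR a1) OR a1) OR a1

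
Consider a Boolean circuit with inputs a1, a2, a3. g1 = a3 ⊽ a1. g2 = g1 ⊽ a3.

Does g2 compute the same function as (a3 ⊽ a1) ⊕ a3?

No

g1 = a3 ⊽ a1
g2 = g1 ⊽ a3 = (a3 ⊽ a1) ⊽ a3
At a1=0, a2=0, a3=0: circuit gives 0, formula gives 1.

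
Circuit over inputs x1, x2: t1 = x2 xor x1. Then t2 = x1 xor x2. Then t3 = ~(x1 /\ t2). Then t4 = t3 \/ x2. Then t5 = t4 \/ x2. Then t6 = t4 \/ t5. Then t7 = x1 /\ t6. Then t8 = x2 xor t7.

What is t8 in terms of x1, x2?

t2 = x1 xor x2
t3 = ~(x1 /\ t2) = ~(x1 /\ (x1 xor x2))
t4 = t3 \/ x2 = (~(x1 /\ (x1 xor x2))) \/ x2
t5 = t4 \/ x2 = ((~(x1 /\ (x1 xor x2))) \/ x2) \/ x2
t6 = t4 \/ t5 = ((~(x1 /\ (x1 xor x2))) \/ x2) \/ (((~(x1 /\ (x1 xor x2))) \/ x2) \/ x2)
t7 = x1 /\ t6 = x1 /\ (((~(x1 /\ (x1 xor x2))) \/ x2) \/ (((~(x1 /\ (x1 xor x2))) \/ x2) \/ x2))
t8 = x2 xor t7 = x2 xor (x1 /\ (((~(x1 /\ (x1 xor x2))) \/ x2) \/ (((~(x1 /\ (x1 xor x2))) \/ x2) \/ x2)))

x2 xor (x1 /\ (((~(x1 /\ (x1 xor x2))) \/ x2) \/ (((~(x1 /\ (x1 xor x2))) \/ x2) \/ x2)))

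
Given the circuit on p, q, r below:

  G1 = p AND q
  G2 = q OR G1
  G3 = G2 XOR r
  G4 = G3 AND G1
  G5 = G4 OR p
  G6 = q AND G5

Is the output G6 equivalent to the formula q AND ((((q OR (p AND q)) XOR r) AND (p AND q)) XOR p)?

No

G1 = p AND q
G2 = q OR G1 = q OR (p AND q)
G3 = G2 XOR r = (q OR (p AND q)) XOR r
G4 = G3 AND G1 = ((q OR (p AND q)) XOR r) AND (p AND q)
G5 = G4 OR p = (((q OR (p AND q)) XOR r) AND (p AND q)) OR p
G6 = q AND G5 = q AND ((((q OR (p AND q)) XOR r) AND (p AND q)) OR p)
At p=1, q=1, r=0: circuit gives 1, formula gives 0.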